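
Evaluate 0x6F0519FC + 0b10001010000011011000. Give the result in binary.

0b1101111000011011011101011010100

0x6F0519FC = 0b1101111000001010001100111111100 in binary.
Add column by column in base 2, right to left:
  0+0 = 0
  0+0 = 0
  1+0 = 1
  1+1 = 0 carry 1
  1+1+1 = 1 carry 1
  1+0+1 = 0 carry 1
  1+1+1 = 1 carry 1
  1+1+1 = 1 carry 1
  1+0+1 = 0 carry 1
  0+0+1 = 1
  0+0 = 0
  1+0 = 1
  1+0 = 1
  0+1 = 1
  0+0 = 0
  0+1 = 1
  1+0 = 1
  0+0 = 0
  1+0 = 1
  0+1 = 1
  0+0 = 0
  0+0 = 0
  0+0 = 0
  0+0 = 0
  1+0 = 1
  1+0 = 1
  1+0 = 1
  1+0 = 1
  0+0 = 0
  1+0 = 1
  1+0 = 1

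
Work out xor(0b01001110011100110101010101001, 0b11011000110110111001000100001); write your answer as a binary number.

0b10010110101010001100010001000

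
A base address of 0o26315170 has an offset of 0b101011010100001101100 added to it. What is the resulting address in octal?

0b101011010100001101100 = 0o5324154 in octal.
Add column by column in base 8, right to left:
  0+4 = 4
  7+5 = 4 carry 1
  1+1+1 = 3
  5+4 = 1 carry 1
  1+2+1 = 4
  3+3 = 6
  6+5 = 3 carry 1
  2+0+1 = 3

0o33641344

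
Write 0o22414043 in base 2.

0b10010100001100000100011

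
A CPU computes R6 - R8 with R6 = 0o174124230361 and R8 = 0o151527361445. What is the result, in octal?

Subtract column by column in base 8:
  1-5 → 4 (borrow)
  6-4-1 → 1
  3-4 → 7 (borrow)
  0-1-1 → 6 (borrow)
  3-6-1 → 4 (borrow)
  2-3-1 → 6 (borrow)
  4-7-1 → 4 (borrow)
  2-2-1 → 7 (borrow)
  1-5-1 → 3 (borrow)
  4-1-1 → 2
  7-5 → 2
  1-1 → 0

0o22374646714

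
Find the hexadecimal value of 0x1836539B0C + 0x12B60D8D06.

Add column by column in base 16, right to left:
  C+6 = 2 carry 1
  0+0+1 = 1
  B+D = 8 carry 1
  9+8+1 = 2 carry 1
  3+D+1 = 1 carry 1
  5+0+1 = 6
  6+6 = C
  3+B = E
  8+2 = A
  1+1 = 2

0x2AEC612812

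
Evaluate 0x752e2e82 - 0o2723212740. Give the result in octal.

0x752e2e82 = 0o16513427202 in octal.
Subtract column by column in base 8:
  2-0 → 2
  0-4 → 4 (borrow)
  2-7-1 → 2 (borrow)
  7-2-1 → 4
  2-1 → 1
  4-2 → 2
  3-3 → 0
  1-2 → 7 (borrow)
  5-7-1 → 5 (borrow)
  6-2-1 → 3
  1-0 → 1

0o13570214242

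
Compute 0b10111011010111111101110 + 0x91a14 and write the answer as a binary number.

0b11001101100101000000010

0x91a14 = 0b10010001101000010100 in binary.
Add column by column in base 2, right to left:
  0+0 = 0
  1+0 = 1
  1+1 = 0 carry 1
  1+0+1 = 0 carry 1
  0+1+1 = 0 carry 1
  1+0+1 = 0 carry 1
  1+0+1 = 0 carry 1
  1+0+1 = 0 carry 1
  1+0+1 = 0 carry 1
  1+1+1 = 1 carry 1
  1+0+1 = 0 carry 1
  1+1+1 = 1 carry 1
  0+1+1 = 0 carry 1
  1+0+1 = 0 carry 1
  0+0+1 = 1
  1+0 = 1
  1+1 = 0 carry 1
  0+0+1 = 1
  1+0 = 1
  1+1 = 0 carry 1
  1+0+1 = 0 carry 1
  0+0+1 = 1
  1+0 = 1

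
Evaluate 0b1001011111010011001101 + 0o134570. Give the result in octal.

0o11527105

0b1001011111010011001101 = 0o11372315 in octal.
Add column by column in base 8, right to left:
  5+0 = 5
  1+7 = 0 carry 1
  3+5+1 = 1 carry 1
  2+4+1 = 7
  7+3 = 2 carry 1
  3+1+1 = 5
  1+0 = 1
  1+0 = 1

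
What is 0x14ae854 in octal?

Expand each hex digit to 4 bits: 1=0001 4=0100 a=1010 e=1110 8=1000 5=0101 4=0100.
Group the bits in threes: 001 010 010 101 110 100 001 010 100 → 122564124.

0o122564124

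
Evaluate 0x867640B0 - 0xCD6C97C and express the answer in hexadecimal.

Subtract column by column in base 16:
  0-C → 4 (borrow)
  B-7-1 → 3
  0-9 → 7 (borrow)
  4-C-1 → 7 (borrow)
  6-6-1 → F (borrow)
  7-D-1 → 9 (borrow)
  6-C-1 → 9 (borrow)
  8-0-1 → 7

0x799F7734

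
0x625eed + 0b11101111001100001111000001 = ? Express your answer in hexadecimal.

0b11101111001100001111000001 = 0x3bcc3c1 in hexadecimal.
Add column by column in base 16, right to left:
  d+1 = e
  e+c = a carry 1
  e+3+1 = 2 carry 1
  5+c+1 = 2 carry 1
  2+c+1 = f
  6+b = 1 carry 1
  0+3+1 = 4

0x41f22ae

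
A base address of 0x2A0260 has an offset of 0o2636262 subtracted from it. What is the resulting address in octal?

0o7542656

0x2A0260 = 0o12401140 in octal.
Subtract column by column in base 8:
  0-2 → 6 (borrow)
  4-6-1 → 5 (borrow)
  1-2-1 → 6 (borrow)
  1-6-1 → 2 (borrow)
  0-3-1 → 4 (borrow)
  4-6-1 → 5 (borrow)
  2-2-1 → 7 (borrow)
  1-0-1 → 0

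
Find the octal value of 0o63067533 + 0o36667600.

0o121757333

Add column by column in base 8, right to left:
  3+0 = 3
  3+0 = 3
  5+6 = 3 carry 1
  7+7+1 = 7 carry 1
  6+6+1 = 5 carry 1
  0+6+1 = 7
  3+6 = 1 carry 1
  6+3+1 = 2 carry 1
  final carry 1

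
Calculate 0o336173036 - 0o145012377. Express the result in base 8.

0o171160437

Subtract column by column in base 8:
  6-7 → 7 (borrow)
  3-7-1 → 3 (borrow)
  0-3-1 → 4 (borrow)
  3-2-1 → 0
  7-1 → 6
  1-0 → 1
  6-5 → 1
  3-4 → 7 (borrow)
  3-1-1 → 1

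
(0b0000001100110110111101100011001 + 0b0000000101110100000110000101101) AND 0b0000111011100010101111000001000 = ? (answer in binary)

0b10010100010000011000000000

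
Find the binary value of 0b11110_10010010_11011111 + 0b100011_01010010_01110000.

0b10000011110010101001111

Add column by column in base 2, right to left:
  1+0 = 1
  1+0 = 1
  1+0 = 1
  1+0 = 1
  1+1 = 0 carry 1
  0+1+1 = 0 carry 1
  1+1+1 = 1 carry 1
  1+0+1 = 0 carry 1
  0+0+1 = 1
  1+1 = 0 carry 1
  0+0+1 = 1
  0+0 = 0
  1+1 = 0 carry 1
  0+0+1 = 1
  0+1 = 1
  1+0 = 1
  0+1 = 1
  1+1 = 0 carry 1
  1+0+1 = 0 carry 1
  1+0+1 = 0 carry 1
  1+0+1 = 0 carry 1
  0+1+1 = 0 carry 1
  final carry 1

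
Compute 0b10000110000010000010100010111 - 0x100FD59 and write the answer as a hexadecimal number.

0xFC007BE

0b10000110000010000010100010111 = 0x10C10517 in hexadecimal.
Subtract column by column in base 16:
  7-9 → E (borrow)
  1-5-1 → B (borrow)
  5-D-1 → 7 (borrow)
  0-F-1 → 0 (borrow)
  1-0-1 → 0
  C-0 → C
  0-1 → F (borrow)
  1-0-1 → 0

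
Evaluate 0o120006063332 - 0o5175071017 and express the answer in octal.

0o112610772313

Subtract column by column in base 8:
  2-7 → 3 (borrow)
  3-1-1 → 1
  3-0 → 3
  3-1 → 2
  6-7 → 7 (borrow)
  0-0-1 → 7 (borrow)
  6-5-1 → 0
  0-7 → 1 (borrow)
  0-1-1 → 6 (borrow)
  0-5-1 → 2 (borrow)
  2-0-1 → 1
  1-0 → 1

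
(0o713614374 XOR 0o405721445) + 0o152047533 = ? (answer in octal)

First 0o713614374 XOR 0o405721445 = 0o316135731.
Add column by column in base 8, right to left:
  1+3 = 4
  3+3 = 6
  7+5 = 4 carry 1
  5+7+1 = 5 carry 1
  3+4+1 = 0 carry 1
  1+0+1 = 2
  6+2 = 0 carry 1
  1+5+1 = 7
  3+1 = 4

0o470205464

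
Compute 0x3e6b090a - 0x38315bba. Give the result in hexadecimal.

0x639ad50

Subtract column by column in base 16:
  a-a → 0
  0-b → 5 (borrow)
  9-b-1 → d (borrow)
  0-5-1 → a (borrow)
  b-1-1 → 9
  6-3 → 3
  e-8 → 6
  3-3 → 0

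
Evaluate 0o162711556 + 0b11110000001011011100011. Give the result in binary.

0o162711556 = 0b1110010111001001101101110 in binary.
Add column by column in base 2, right to left:
  0+1 = 1
  1+1 = 0 carry 1
  1+0+1 = 0 carry 1
  1+0+1 = 0 carry 1
  0+0+1 = 1
  1+1 = 0 carry 1
  1+1+1 = 1 carry 1
  0+1+1 = 0 carry 1
  1+0+1 = 0 carry 1
  1+1+1 = 1 carry 1
  0+1+1 = 0 carry 1
  0+0+1 = 1
  1+1 = 0 carry 1
  0+0+1 = 1
  0+0 = 0
  1+0 = 1
  1+0 = 1
  1+0 = 1
  0+0 = 0
  1+1 = 0 carry 1
  0+1+1 = 0 carry 1
  0+1+1 = 0 carry 1
  1+1+1 = 1 carry 1
  1+0+1 = 0 carry 1
  1+0+1 = 0 carry 1
  final carry 1

0b10010000111010101001010001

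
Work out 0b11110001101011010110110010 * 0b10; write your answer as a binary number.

0b111100011010110101101100100

Multiply each base-2 digit by 2, carrying:
  0×2 = 0 → write 0
  1×2 = 2 → write 0 carry 1
  0×2+1 = 1 → write 1
  0×2 = 0 → write 0
  1×2 = 2 → write 0 carry 1
  1×2+1 = 3 → write 1 carry 1
  0×2+1 = 1 → write 1
  1×2 = 2 → write 0 carry 1
  1×2+1 = 3 → write 1 carry 1
  0×2+1 = 1 → write 1
  1×2 = 2 → write 0 carry 1
  0×2+1 = 1 → write 1
  1×2 = 2 → write 0 carry 1
  1×2+1 = 3 → write 1 carry 1
  0×2+1 = 1 → write 1
  1×2 = 2 → write 0 carry 1
  0×2+1 = 1 → write 1
  1×2 = 2 → write 0 carry 1
  1×2+1 = 3 → write 1 carry 1
  0×2+1 = 1 → write 1
  0×2 = 0 → write 0
  0×2 = 0 → write 0
  1×2 = 2 → write 0 carry 1
  1×2+1 = 3 → write 1 carry 1
  1×2+1 = 3 → write 1 carry 1
  1×2+1 = 3 → write 1 carry 1
  remaining carry: 1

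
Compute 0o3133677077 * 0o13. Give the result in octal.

Multiply each base-8 digit by 11, carrying:
  7×11 = 77 → write 5 carry 9
  7×11+9 = 86 → write 6 carry 10
  0×11+10 = 10 → write 2 carry 1
  7×11+1 = 78 → write 6 carry 9
  7×11+9 = 86 → write 6 carry 10
  6×11+10 = 76 → write 4 carry 9
  3×11+9 = 42 → write 2 carry 5
  3×11+5 = 38 → write 6 carry 4
  1×11+4 = 15 → write 7 carry 1
  3×11+1 = 34 → write 2 carry 4
  remaining carry: 4

0o42762466265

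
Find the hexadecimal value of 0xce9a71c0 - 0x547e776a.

0x7a1bfa56

Subtract column by column in base 16:
  0-a → 6 (borrow)
  c-6-1 → 5
  1-7 → a (borrow)
  7-7-1 → f (borrow)
  a-e-1 → b (borrow)
  9-7-1 → 1
  e-4 → a
  c-5 → 7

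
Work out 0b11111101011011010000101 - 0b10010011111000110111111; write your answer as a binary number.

0b1101001100010011000110

Subtract column by column in base 2:
  1-1 → 0
  0-1 → 1 (borrow)
  1-1-1 → 1 (borrow)
  0-1-1 → 0 (borrow)
  0-1-1 → 0 (borrow)
  0-1-1 → 0 (borrow)
  0-0-1 → 1 (borrow)
  1-1-1 → 1 (borrow)
  0-1-1 → 0 (borrow)
  1-0-1 → 0
  1-0 → 1
  0-0 → 0
  1-1 → 0
  1-1 → 0
  0-1 → 1 (borrow)
  1-1-1 → 1 (borrow)
  0-1-1 → 0 (borrow)
  1-0-1 → 0
  1-0 → 1
  1-1 → 0
  1-0 → 1
  1-0 → 1
  1-1 → 0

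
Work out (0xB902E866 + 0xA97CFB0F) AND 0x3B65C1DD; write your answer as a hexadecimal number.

0x2265C155

Add column by column in base 16, right to left:
  6+F = 5 carry 1
  6+0+1 = 7
  8+B = 3 carry 1
  E+F+1 = E carry 1
  2+C+1 = F
  0+7 = 7
  9+9 = 2 carry 1
  B+A+1 = 6 carry 1
  final carry 1
Sum = 0x1627FE375; now AND with 0x3B65C1DD:
  1&0=0, 6&3=2, 2&B=2, 7&6=6, F&5=5, E&C=C, 3&1=1, 7&D=5, 5&D=5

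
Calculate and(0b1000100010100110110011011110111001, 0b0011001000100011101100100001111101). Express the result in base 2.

0b0000000000100010100000000000111001

AND bit by bit (1 only where both bits are 1):
  1000100010100110110011011110111001
& 0011001000100011101100100001111101
= 0000000000100010100000000000111001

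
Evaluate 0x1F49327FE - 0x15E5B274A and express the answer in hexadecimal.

0x963800B4

Subtract column by column in base 16:
  E-A → 4
  F-4 → B
  7-7 → 0
  2-2 → 0
  3-B → 8 (borrow)
  9-5-1 → 3
  4-E → 6 (borrow)
  F-5-1 → 9
  1-1 → 0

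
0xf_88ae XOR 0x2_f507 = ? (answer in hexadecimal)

0xd7da9

XOR each hex digit independently (no carries):
  f^2=d, 8^f=7, 8^5=d, a^0=a, e^7=9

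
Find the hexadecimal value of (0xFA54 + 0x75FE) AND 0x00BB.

0x12

Add column by column in base 16, right to left:
  4+E = 2 carry 1
  5+F+1 = 5 carry 1
  A+5+1 = 0 carry 1
  F+7+1 = 7 carry 1
  final carry 1
Sum = 0x17052; now AND with 0x00BB:
  1&0=0, 7&0=0, 0&0=0, 5&B=1, 2&B=2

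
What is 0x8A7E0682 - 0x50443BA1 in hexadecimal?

0x3A39CAE1

Subtract column by column in base 16:
  2-1 → 1
  8-A → E (borrow)
  6-B-1 → A (borrow)
  0-3-1 → C (borrow)
  E-4-1 → 9
  7-4 → 3
  A-0 → A
  8-5 → 3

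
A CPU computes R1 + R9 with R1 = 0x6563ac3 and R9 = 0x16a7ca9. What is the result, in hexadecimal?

Add column by column in base 16, right to left:
  3+9 = c
  c+a = 6 carry 1
  a+c+1 = 7 carry 1
  3+7+1 = b
  6+a = 0 carry 1
  5+6+1 = c
  6+1 = 7

0x7c0b76c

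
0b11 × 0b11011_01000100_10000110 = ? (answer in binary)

0b10100011100110110010010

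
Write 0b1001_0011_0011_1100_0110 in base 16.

0x933C6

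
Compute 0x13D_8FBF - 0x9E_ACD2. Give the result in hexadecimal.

0x9EE2ED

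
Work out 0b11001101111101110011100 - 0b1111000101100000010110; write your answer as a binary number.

0b1010101010001110000110

Subtract column by column in base 2:
  0-0 → 0
  0-1 → 1 (borrow)
  1-1-1 → 1 (borrow)
  1-0-1 → 0
  1-1 → 0
  0-0 → 0
  0-0 → 0
  1-0 → 1
  1-0 → 1
  1-0 → 1
  0-0 → 0
  1-1 → 0
  1-1 → 0
  1-0 → 1
  1-1 → 0
  1-0 → 1
  0-0 → 0
  1-0 → 1
  1-1 → 0
  0-1 → 1 (borrow)
  0-1-1 → 0 (borrow)
  1-1-1 → 1 (borrow)
  1-0-1 → 0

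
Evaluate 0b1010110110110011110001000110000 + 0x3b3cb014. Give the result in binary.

0b10010010000101101001001001000100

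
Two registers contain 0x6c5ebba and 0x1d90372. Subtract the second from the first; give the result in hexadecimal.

0x4ece848

Subtract column by column in base 16:
  a-2 → 8
  b-7 → 4
  b-3 → 8
  e-0 → e
  5-9 → c (borrow)
  c-d-1 → e (borrow)
  6-1-1 → 4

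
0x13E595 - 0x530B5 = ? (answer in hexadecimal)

0xEB4E0

Subtract column by column in base 16:
  5-5 → 0
  9-B → E (borrow)
  5-0-1 → 4
  E-3 → B
  3-5 → E (borrow)
  1-0-1 → 0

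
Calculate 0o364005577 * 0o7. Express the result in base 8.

Multiply each base-8 digit by 7, carrying:
  7×7 = 49 → write 1 carry 6
  7×7+6 = 55 → write 7 carry 6
  5×7+6 = 41 → write 1 carry 5
  5×7+5 = 40 → write 0 carry 5
  0×7+5 = 5 → write 5
  0×7 = 0 → write 0
  4×7 = 28 → write 4 carry 3
  6×7+3 = 45 → write 5 carry 5
  3×7+5 = 26 → write 2 carry 3
  remaining carry: 3

0o3254050171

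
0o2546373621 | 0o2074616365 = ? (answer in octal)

0o2576777765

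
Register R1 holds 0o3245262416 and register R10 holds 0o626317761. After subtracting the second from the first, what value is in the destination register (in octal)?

0o2416742435

Subtract column by column in base 8:
  6-1 → 5
  1-6 → 3 (borrow)
  4-7-1 → 4 (borrow)
  2-7-1 → 2 (borrow)
  6-1-1 → 4
  2-3 → 7 (borrow)
  5-6-1 → 6 (borrow)
  4-2-1 → 1
  2-6 → 4 (borrow)
  3-0-1 → 2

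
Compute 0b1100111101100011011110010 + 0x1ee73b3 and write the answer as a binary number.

0b11100011010011101010100101

0x1ee73b3 = 0b1111011100111001110110011 in binary.
Add column by column in base 2, right to left:
  0+1 = 1
  1+1 = 0 carry 1
  0+0+1 = 1
  0+0 = 0
  1+1 = 0 carry 1
  1+1+1 = 1 carry 1
  1+0+1 = 0 carry 1
  1+1+1 = 1 carry 1
  0+1+1 = 0 carry 1
  1+1+1 = 1 carry 1
  1+0+1 = 0 carry 1
  0+0+1 = 1
  0+1 = 1
  0+1 = 1
  1+1 = 0 carry 1
  1+0+1 = 0 carry 1
  0+0+1 = 1
  1+1 = 0 carry 1
  1+1+1 = 1 carry 1
  1+1+1 = 1 carry 1
  1+0+1 = 0 carry 1
  0+1+1 = 0 carry 1
  0+1+1 = 0 carry 1
  1+1+1 = 1 carry 1
  1+1+1 = 1 carry 1
  final carry 1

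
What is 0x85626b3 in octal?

Expand each hex digit to 4 bits: 8=1000 5=0101 6=0110 2=0010 6=0110 b=1011 3=0011.
Group the bits in threes: 001 000 010 101 100 010 011 010 110 011 → 1025423263.

0o1025423263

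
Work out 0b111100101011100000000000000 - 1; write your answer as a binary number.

The trailing 14 digits are 0, so subtracting 1 borrows through: they become 1 and the next digit up decrements.

0b111100101011011111111111111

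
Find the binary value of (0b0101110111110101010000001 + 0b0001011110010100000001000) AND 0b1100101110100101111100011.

Add column by column in base 2, right to left:
  1+0 = 1
  0+0 = 0
  0+0 = 0
  0+1 = 1
  0+0 = 0
  0+0 = 0
  0+0 = 0
  1+0 = 1
  0+0 = 0
  1+0 = 1
  0+0 = 0
  1+1 = 0 carry 1
  0+0+1 = 1
  1+1 = 0 carry 1
  1+0+1 = 0 carry 1
  1+0+1 = 0 carry 1
  1+1+1 = 1 carry 1
  1+1+1 = 1 carry 1
  0+1+1 = 0 carry 1
  1+1+1 = 1 carry 1
  1+0+1 = 0 carry 1
  1+1+1 = 1 carry 1
  0+0+1 = 1
  1+0 = 1
Sum = 0b111010110001001010001001; now AND with 0b1100101110100101111100011:
  0111010110001001010001001
& 1100101110100101111100011
= 0100000110000001010000001

0b100000110000001010000001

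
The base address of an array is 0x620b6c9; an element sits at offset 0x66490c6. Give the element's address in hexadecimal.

Add column by column in base 16, right to left:
  9+6 = f
  c+c = 8 carry 1
  6+0+1 = 7
  b+9 = 4 carry 1
  0+4+1 = 5
  2+6 = 8
  6+6 = c

0xc85478f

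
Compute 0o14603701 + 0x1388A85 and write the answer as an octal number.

0o132711106

0x1388A85 = 0o116105205 in octal.
Add column by column in base 8, right to left:
  1+5 = 6
  0+0 = 0
  7+2 = 1 carry 1
  3+5+1 = 1 carry 1
  0+0+1 = 1
  6+1 = 7
  4+6 = 2 carry 1
  1+1+1 = 3
  0+1 = 1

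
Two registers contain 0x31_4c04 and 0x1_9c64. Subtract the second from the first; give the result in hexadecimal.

0x2fafa0

Subtract column by column in base 16:
  4-4 → 0
  0-6 → a (borrow)
  c-c-1 → f (borrow)
  4-9-1 → a (borrow)
  1-1-1 → f (borrow)
  3-0-1 → 2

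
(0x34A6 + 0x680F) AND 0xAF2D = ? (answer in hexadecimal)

Add column by column in base 16, right to left:
  6+F = 5 carry 1
  A+0+1 = B
  4+8 = C
  3+6 = 9
Sum = 0x9CB5; now AND with 0xAF2D:
  9&A=8, C&F=C, B&2=2, 5&D=5

0x8C25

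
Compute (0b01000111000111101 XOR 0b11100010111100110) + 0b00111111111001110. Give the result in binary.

0b11100101110101001

First 0b01000111000111101 XOR 0b11100010111100110 = 0b10100101111011011.
Add column by column in base 2, right to left:
  1+0 = 1
  1+1 = 0 carry 1
  0+1+1 = 0 carry 1
  1+1+1 = 1 carry 1
  1+0+1 = 0 carry 1
  0+0+1 = 1
  1+1 = 0 carry 1
  1+1+1 = 1 carry 1
  1+1+1 = 1 carry 1
  1+1+1 = 1 carry 1
  0+1+1 = 0 carry 1
  1+1+1 = 1 carry 1
  0+1+1 = 0 carry 1
  0+1+1 = 0 carry 1
  1+1+1 = 1 carry 1
  0+0+1 = 1
  1+0 = 1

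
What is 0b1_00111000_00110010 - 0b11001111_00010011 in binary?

0b110100100011111

Subtract column by column in base 2:
  0-1 → 1 (borrow)
  1-1-1 → 1 (borrow)
  0-0-1 → 1 (borrow)
  0-0-1 → 1 (borrow)
  1-1-1 → 1 (borrow)
  1-0-1 → 0
  0-0 → 0
  0-0 → 0
  0-1 → 1 (borrow)
  0-1-1 → 0 (borrow)
  0-1-1 → 0 (borrow)
  1-1-1 → 1 (borrow)
  1-0-1 → 0
  1-0 → 1
  0-1 → 1 (borrow)
  0-1-1 → 0 (borrow)
  1-0-1 → 0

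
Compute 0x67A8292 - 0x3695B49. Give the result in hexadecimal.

Subtract column by column in base 16:
  2-9 → 9 (borrow)
  9-4-1 → 4
  2-B → 7 (borrow)
  8-5-1 → 2
  A-9 → 1
  7-6 → 1
  6-3 → 3

0x3112749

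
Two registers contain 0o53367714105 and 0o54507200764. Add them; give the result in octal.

Add column by column in base 8, right to left:
  5+4 = 1 carry 1
  0+6+1 = 7
  1+7 = 0 carry 1
  4+0+1 = 5
  1+0 = 1
  7+2 = 1 carry 1
  7+7+1 = 7 carry 1
  6+0+1 = 7
  3+5 = 0 carry 1
  3+4+1 = 0 carry 1
  5+5+1 = 3 carry 1
  final carry 1

0o130077115071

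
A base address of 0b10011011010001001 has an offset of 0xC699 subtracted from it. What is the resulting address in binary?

0xC699 = 0b1100011010011001 in binary.
Subtract column by column in base 2:
  1-1 → 0
  0-0 → 0
  0-0 → 0
  1-1 → 0
  0-1 → 1 (borrow)
  0-0-1 → 1 (borrow)
  0-0-1 → 1 (borrow)
  1-1-1 → 1 (borrow)
  0-0-1 → 1 (borrow)
  1-1-1 → 1 (borrow)
  1-1-1 → 1 (borrow)
  0-0-1 → 1 (borrow)
  1-0-1 → 0
  1-0 → 1
  0-1 → 1 (borrow)
  0-1-1 → 0 (borrow)
  1-0-1 → 0

0b110111111110000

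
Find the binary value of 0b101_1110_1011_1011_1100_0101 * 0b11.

Multiply each base-2 digit by 3, carrying:
  1×3 = 3 → write 1 carry 1
  0×3+1 = 1 → write 1
  1×3 = 3 → write 1 carry 1
  0×3+1 = 1 → write 1
  0×3 = 0 → write 0
  0×3 = 0 → write 0
  1×3 = 3 → write 1 carry 1
  1×3+1 = 4 → write 0 carry 2
  1×3+2 = 5 → write 1 carry 2
  1×3+2 = 5 → write 1 carry 2
  0×3+2 = 2 → write 0 carry 1
  1×3+1 = 4 → write 0 carry 2
  1×3+2 = 5 → write 1 carry 2
  1×3+2 = 5 → write 1 carry 2
  0×3+2 = 2 → write 0 carry 1
  1×3+1 = 4 → write 0 carry 2
  0×3+2 = 2 → write 0 carry 1
  1×3+1 = 4 → write 0 carry 2
  1×3+2 = 5 → write 1 carry 2
  1×3+2 = 5 → write 1 carry 2
  1×3+2 = 5 → write 1 carry 2
  0×3+2 = 2 → write 0 carry 1
  1×3+1 = 4 → write 0 carry 2
  remaining carry: 10

0b1000111000011001101001111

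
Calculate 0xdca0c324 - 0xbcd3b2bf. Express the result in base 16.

0x1fcd1065

Subtract column by column in base 16:
  4-f → 5 (borrow)
  2-b-1 → 6 (borrow)
  3-2-1 → 0
  c-b → 1
  0-3 → d (borrow)
  a-d-1 → c (borrow)
  c-c-1 → f (borrow)
  d-b-1 → 1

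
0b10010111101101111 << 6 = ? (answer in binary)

Left shift by 6: append 6 zero bits.

0b10010111101101111000000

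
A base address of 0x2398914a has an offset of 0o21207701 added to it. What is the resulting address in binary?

0b100011110111011010000100001011

0x2398914a = 0b100011100110001001000101001010 in binary.
0o21207701 = 0b10001010000111111000001 in binary.
Add column by column in base 2, right to left:
  0+1 = 1
  1+0 = 1
  0+0 = 0
  1+0 = 1
  0+0 = 0
  0+0 = 0
  1+1 = 0 carry 1
  0+1+1 = 0 carry 1
  1+1+1 = 1 carry 1
  0+1+1 = 0 carry 1
  0+1+1 = 0 carry 1
  0+1+1 = 0 carry 1
  1+0+1 = 0 carry 1
  0+0+1 = 1
  0+0 = 0
  1+0 = 1
  0+1 = 1
  0+0 = 0
  0+1 = 1
  1+0 = 1
  1+0 = 1
  0+0 = 0
  0+1 = 1
  1+0 = 1
  1+0 = 1
  1+0 = 1
  0+0 = 0
  0+0 = 0
  0+0 = 0
  1+0 = 1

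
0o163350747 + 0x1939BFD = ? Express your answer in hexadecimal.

0o163350747 = 0x1CDD1E7 in hexadecimal.
Add column by column in base 16, right to left:
  7+D = 4 carry 1
  E+F+1 = E carry 1
  1+B+1 = D
  D+9 = 6 carry 1
  D+3+1 = 1 carry 1
  C+9+1 = 6 carry 1
  1+1+1 = 3

0x3616DE4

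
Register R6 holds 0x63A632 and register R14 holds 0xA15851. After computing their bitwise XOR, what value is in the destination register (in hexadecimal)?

XOR each hex digit independently (no carries):
  6^A=C, 3^1=2, A^5=F, 6^8=E, 3^5=6, 2^1=3

0xC2FE63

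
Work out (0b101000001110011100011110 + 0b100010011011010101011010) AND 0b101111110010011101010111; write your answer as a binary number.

0b1010100000010001010000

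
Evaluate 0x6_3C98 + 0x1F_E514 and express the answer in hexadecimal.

Add column by column in base 16, right to left:
  8+4 = C
  9+1 = A
  C+5 = 1 carry 1
  3+E+1 = 2 carry 1
  6+F+1 = 6 carry 1
  0+1+1 = 2

0x2621AC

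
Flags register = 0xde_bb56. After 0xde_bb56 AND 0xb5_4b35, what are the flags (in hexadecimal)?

0x940b14

AND each hex digit independently (no carries):
  d&b=9, e&5=4, b&4=0, b&b=b, 5&3=1, 6&5=4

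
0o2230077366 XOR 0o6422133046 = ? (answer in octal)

XOR each oct digit independently (no carries):
  2^6=4, 2^4=6, 3^2=1, 0^2=2, 0^1=1, 7^3=4, 7^3=4, 3^0=3, 6^4=2, 6^6=0

0o4612144320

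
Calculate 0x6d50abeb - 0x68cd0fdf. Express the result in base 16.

Subtract column by column in base 16:
  b-f → c (borrow)
  e-d-1 → 0
  b-f → c (borrow)
  a-0-1 → 9
  0-d → 3 (borrow)
  5-c-1 → 8 (borrow)
  d-8-1 → 4
  6-6 → 0

0x4839c0c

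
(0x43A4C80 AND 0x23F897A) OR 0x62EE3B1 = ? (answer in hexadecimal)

0x63EEBB1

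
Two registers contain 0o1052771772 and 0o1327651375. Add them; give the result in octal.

0o2402643367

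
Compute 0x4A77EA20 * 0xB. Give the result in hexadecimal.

0x333270F60

Multiply each base-16 digit by 11, carrying:
  0×11 = 0 → write 0
  2×11 = 22 → write 6 carry 1
  A×11+1 = 111 → write F carry 6
  E×11+6 = 160 → write 0 carry 10
  7×11+10 = 87 → write 7 carry 5
  7×11+5 = 82 → write 2 carry 5
  A×11+5 = 115 → write 3 carry 7
  4×11+7 = 51 → write 3 carry 3
  remaining carry: 3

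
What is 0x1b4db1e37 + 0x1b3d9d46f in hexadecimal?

0x368b4f2a6

Add column by column in base 16, right to left:
  7+f = 6 carry 1
  3+6+1 = a
  e+4 = 2 carry 1
  1+d+1 = f
  b+9 = 4 carry 1
  d+d+1 = b carry 1
  4+3+1 = 8
  b+b = 6 carry 1
  1+1+1 = 3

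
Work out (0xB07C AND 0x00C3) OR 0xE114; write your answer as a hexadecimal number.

0xB07C AND 0x00C3 = 0x0040.
Then OR with 0xE114.

0xE154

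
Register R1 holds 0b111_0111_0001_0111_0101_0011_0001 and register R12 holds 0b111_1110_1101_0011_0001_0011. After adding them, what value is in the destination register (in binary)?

Add column by column in base 2, right to left:
  1+1 = 0 carry 1
  0+1+1 = 0 carry 1
  0+0+1 = 1
  0+0 = 0
  1+1 = 0 carry 1
  1+0+1 = 0 carry 1
  0+0+1 = 1
  0+0 = 0
  1+1 = 0 carry 1
  0+1+1 = 0 carry 1
  1+0+1 = 0 carry 1
  0+0+1 = 1
  1+1 = 0 carry 1
  1+0+1 = 0 carry 1
  1+1+1 = 1 carry 1
  0+1+1 = 0 carry 1
  1+0+1 = 0 carry 1
  0+1+1 = 0 carry 1
  0+1+1 = 0 carry 1
  0+1+1 = 0 carry 1
  1+1+1 = 1 carry 1
  1+1+1 = 1 carry 1
  1+1+1 = 1 carry 1
  0+0+1 = 1
  1+0 = 1
  1+0 = 1
  1+0 = 1

0b111111100000100100001000100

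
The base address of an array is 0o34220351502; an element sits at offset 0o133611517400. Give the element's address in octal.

0o170032071102

Add column by column in base 8, right to left:
  2+0 = 2
  0+0 = 0
  5+4 = 1 carry 1
  1+7+1 = 1 carry 1
  5+1+1 = 7
  3+5 = 0 carry 1
  0+1+1 = 2
  2+1 = 3
  2+6 = 0 carry 1
  4+3+1 = 0 carry 1
  3+3+1 = 7
  0+1 = 1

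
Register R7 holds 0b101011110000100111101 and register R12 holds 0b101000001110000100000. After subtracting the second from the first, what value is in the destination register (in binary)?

0b11100010100011101

Subtract column by column in base 2:
  1-0 → 1
  0-0 → 0
  1-0 → 1
  1-0 → 1
  1-0 → 1
  1-1 → 0
  0-0 → 0
  0-0 → 0
  1-0 → 1
  0-0 → 0
  0-1 → 1 (borrow)
  0-1-1 → 0 (borrow)
  0-1-1 → 0 (borrow)
  1-0-1 → 0
  1-0 → 1
  1-0 → 1
  1-0 → 1
  0-0 → 0
  1-1 → 0
  0-0 → 0
  1-1 → 0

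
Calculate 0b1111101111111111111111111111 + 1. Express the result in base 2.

0b1111110000000000000000000000

The trailing 22 digits are 1 (max in base 2), so adding 1 cascades: they roll to 0 and the next digit up increments.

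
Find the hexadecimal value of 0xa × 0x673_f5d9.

0x40879a7a

Multiply each base-16 digit by 10, carrying:
  9×10 = 90 → write a carry 5
  d×10+5 = 135 → write 7 carry 8
  5×10+8 = 58 → write a carry 3
  f×10+3 = 153 → write 9 carry 9
  3×10+9 = 39 → write 7 carry 2
  7×10+2 = 72 → write 8 carry 4
  6×10+4 = 64 → write 0 carry 4
  remaining carry: 4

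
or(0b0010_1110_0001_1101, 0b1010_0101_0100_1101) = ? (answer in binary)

OR bit by bit (1 where either bit is 1):
  0010111000011101
| 1010010101001101
= 1010111101011101

0b1010111101011101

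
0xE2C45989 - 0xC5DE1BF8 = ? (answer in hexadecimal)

0x1CE63D91

Subtract column by column in base 16:
  9-8 → 1
  8-F → 9 (borrow)
  9-B-1 → D (borrow)
  5-1-1 → 3
  4-E → 6 (borrow)
  C-D-1 → E (borrow)
  2-5-1 → C (borrow)
  E-C-1 → 1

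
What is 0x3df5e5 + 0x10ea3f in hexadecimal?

0x4ee024

Add column by column in base 16, right to left:
  5+f = 4 carry 1
  e+3+1 = 2 carry 1
  5+a+1 = 0 carry 1
  f+e+1 = e carry 1
  d+0+1 = e
  3+1 = 4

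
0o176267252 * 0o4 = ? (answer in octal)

Multiply each base-8 digit by 4, carrying:
  2×4 = 8 → write 0 carry 1
  5×4+1 = 21 → write 5 carry 2
  2×4+2 = 10 → write 2 carry 1
  7×4+1 = 29 → write 5 carry 3
  6×4+3 = 27 → write 3 carry 3
  2×4+3 = 11 → write 3 carry 1
  6×4+1 = 25 → write 1 carry 3
  7×4+3 = 31 → write 7 carry 3
  1×4+3 = 7 → write 7

0o771335250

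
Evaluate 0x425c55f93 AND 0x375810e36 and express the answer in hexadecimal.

0x025810e12

AND each hex digit independently (no carries):
  4&3=0, 2&7=2, 5&5=5, c&8=8, 5&1=1, 5&0=0, f&e=e, 9&3=1, 3&6=2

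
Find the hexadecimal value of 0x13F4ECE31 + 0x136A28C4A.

Add column by column in base 16, right to left:
  1+A = B
  3+4 = 7
  E+C = A carry 1
  C+8+1 = 5 carry 1
  E+2+1 = 1 carry 1
  4+A+1 = F
  F+6 = 5 carry 1
  3+3+1 = 7
  1+1 = 2

0x275F15A7B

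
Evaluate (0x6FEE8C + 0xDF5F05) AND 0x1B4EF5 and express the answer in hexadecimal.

0xB4C91

Add column by column in base 16, right to left:
  C+5 = 1 carry 1
  8+0+1 = 9
  E+F = D carry 1
  E+5+1 = 4 carry 1
  F+F+1 = F carry 1
  6+D+1 = 4 carry 1
  final carry 1
Sum = 0x14F4D91; now AND with 0x1B4EF5:
  1&0=0, 4&1=0, F&B=B, 4&4=4, D&E=C, 9&F=9, 1&5=1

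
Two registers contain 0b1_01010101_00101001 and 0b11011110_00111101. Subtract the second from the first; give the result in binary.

Subtract column by column in base 2:
  1-1 → 0
  0-0 → 0
  0-1 → 1 (borrow)
  1-1-1 → 1 (borrow)
  0-1-1 → 0 (borrow)
  1-1-1 → 1 (borrow)
  0-0-1 → 1 (borrow)
  0-0-1 → 1 (borrow)
  1-0-1 → 0
  0-1 → 1 (borrow)
  1-1-1 → 1 (borrow)
  0-1-1 → 0 (borrow)
  1-1-1 → 1 (borrow)
  0-0-1 → 1 (borrow)
  1-1-1 → 1 (borrow)
  0-1-1 → 0 (borrow)
  1-0-1 → 0

0b111011011101100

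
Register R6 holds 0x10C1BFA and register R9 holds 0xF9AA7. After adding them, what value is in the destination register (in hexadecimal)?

0x11BB6A1

Add column by column in base 16, right to left:
  A+7 = 1 carry 1
  F+A+1 = A carry 1
  B+A+1 = 6 carry 1
  1+9+1 = B
  C+F = B carry 1
  0+0+1 = 1
  1+0 = 1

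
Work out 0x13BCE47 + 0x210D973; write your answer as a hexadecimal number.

Add column by column in base 16, right to left:
  7+3 = A
  4+7 = B
  E+9 = 7 carry 1
  C+D+1 = A carry 1
  B+0+1 = C
  3+1 = 4
  1+2 = 3

0x34CA7BA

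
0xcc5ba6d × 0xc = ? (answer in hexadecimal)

0x9944bd1c

Multiply each base-16 digit by 12, carrying:
  d×12 = 156 → write c carry 9
  6×12+9 = 81 → write 1 carry 5
  a×12+5 = 125 → write d carry 7
  b×12+7 = 139 → write b carry 8
  5×12+8 = 68 → write 4 carry 4
  c×12+4 = 148 → write 4 carry 9
  c×12+9 = 153 → write 9 carry 9
  remaining carry: 9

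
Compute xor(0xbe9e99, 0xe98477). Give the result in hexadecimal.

XOR each hex digit independently (no carries):
  b^e=5, e^9=7, 9^8=1, e^4=a, 9^7=e, 9^7=e

0x571aee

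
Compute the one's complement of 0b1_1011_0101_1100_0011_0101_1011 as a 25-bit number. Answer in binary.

Invert each bit: 1101101011100001101011011 → 0010010100011110010100100.

0b0010010100011110010100100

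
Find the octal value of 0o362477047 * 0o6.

0o2657572352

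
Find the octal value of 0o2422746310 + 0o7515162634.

Add column by column in base 8, right to left:
  0+4 = 4
  1+3 = 4
  3+6 = 1 carry 1
  6+2+1 = 1 carry 1
  4+6+1 = 3 carry 1
  7+1+1 = 1 carry 1
  2+5+1 = 0 carry 1
  2+1+1 = 4
  4+5 = 1 carry 1
  2+7+1 = 2 carry 1
  final carry 1

0o12140131144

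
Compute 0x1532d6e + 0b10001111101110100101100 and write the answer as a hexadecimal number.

0x19b0a9a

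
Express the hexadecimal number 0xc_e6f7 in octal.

Expand each hex digit to 4 bits: c=1100 e=1110 6=0110 f=1111 7=0111.
Group the bits in threes: 011 001 110 011 011 110 111 → 3163367.

0o3163367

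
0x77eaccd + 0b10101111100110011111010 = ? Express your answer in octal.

0o765474707

0x77eaccd = 0o737526315 in octal.
0b10101111100110011111010 = 0o25746372 in octal.
Add column by column in base 8, right to left:
  5+2 = 7
  1+7 = 0 carry 1
  3+3+1 = 7
  6+6 = 4 carry 1
  2+4+1 = 7
  5+7 = 4 carry 1
  7+5+1 = 5 carry 1
  3+2+1 = 6
  7+0 = 7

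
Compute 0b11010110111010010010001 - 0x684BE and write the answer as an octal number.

0b11010110111010010010001 = 0o32672221 in octal.
0x684BE = 0o1502276 in octal.
Subtract column by column in base 8:
  1-6 → 3 (borrow)
  2-7-1 → 2 (borrow)
  2-2-1 → 7 (borrow)
  2-2-1 → 7 (borrow)
  7-0-1 → 6
  6-5 → 1
  2-1 → 1
  3-0 → 3

0o31167723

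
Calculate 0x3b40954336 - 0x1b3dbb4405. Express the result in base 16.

0x2002d9ff31

Subtract column by column in base 16:
  6-5 → 1
  3-0 → 3
  3-4 → f (borrow)
  4-4-1 → f (borrow)
  5-b-1 → 9 (borrow)
  9-b-1 → d (borrow)
  0-d-1 → 2 (borrow)
  4-3-1 → 0
  b-b → 0
  3-1 → 2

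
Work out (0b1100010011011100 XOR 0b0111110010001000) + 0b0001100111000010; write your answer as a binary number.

0b1101001000010110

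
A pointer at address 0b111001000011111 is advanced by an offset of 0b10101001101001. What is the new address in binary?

0b1001110010001000

Add column by column in base 2, right to left:
  1+1 = 0 carry 1
  1+0+1 = 0 carry 1
  1+0+1 = 0 carry 1
  1+1+1 = 1 carry 1
  1+0+1 = 0 carry 1
  0+1+1 = 0 carry 1
  0+1+1 = 0 carry 1
  0+0+1 = 1
  0+0 = 0
  1+1 = 0 carry 1
  0+0+1 = 1
  0+1 = 1
  1+0 = 1
  1+1 = 0 carry 1
  1+0+1 = 0 carry 1
  final carry 1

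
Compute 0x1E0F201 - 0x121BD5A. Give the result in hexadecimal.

0xBF34A7

Subtract column by column in base 16:
  1-A → 7 (borrow)
  0-5-1 → A (borrow)
  2-D-1 → 4 (borrow)
  F-B-1 → 3
  0-1 → F (borrow)
  E-2-1 → B
  1-1 → 0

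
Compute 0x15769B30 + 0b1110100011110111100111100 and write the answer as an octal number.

0o2722105154

0x15769B30 = 0o2535515460 in octal.
0b1110100011110111100111100 = 0o164367474 in octal.
Add column by column in base 8, right to left:
  0+4 = 4
  6+7 = 5 carry 1
  4+4+1 = 1 carry 1
  5+7+1 = 5 carry 1
  1+6+1 = 0 carry 1
  5+3+1 = 1 carry 1
  5+4+1 = 2 carry 1
  3+6+1 = 2 carry 1
  5+1+1 = 7
  2+0 = 2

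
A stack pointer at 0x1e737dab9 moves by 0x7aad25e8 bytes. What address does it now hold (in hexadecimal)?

Add column by column in base 16, right to left:
  9+8 = 1 carry 1
  b+e+1 = a carry 1
  a+5+1 = 0 carry 1
  d+2+1 = 0 carry 1
  7+d+1 = 5 carry 1
  3+a+1 = e
  7+a = 1 carry 1
  e+7+1 = 6 carry 1
  1+0+1 = 2

0x261e500a1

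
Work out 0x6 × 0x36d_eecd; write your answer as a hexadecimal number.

Multiply each base-16 digit by 6, carrying:
  d×6 = 78 → write e carry 4
  c×6+4 = 76 → write c carry 4
  e×6+4 = 88 → write 8 carry 5
  e×6+5 = 89 → write 9 carry 5
  d×6+5 = 83 → write 3 carry 5
  6×6+5 = 41 → write 9 carry 2
  3×6+2 = 20 → write 4 carry 1
  remaining carry: 1

0x149398ce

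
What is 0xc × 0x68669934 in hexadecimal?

Multiply each base-16 digit by 12, carrying:
  4×12 = 48 → write 0 carry 3
  3×12+3 = 39 → write 7 carry 2
  9×12+2 = 110 → write e carry 6
  9×12+6 = 114 → write 2 carry 7
  6×12+7 = 79 → write f carry 4
  6×12+4 = 76 → write c carry 4
  8×12+4 = 100 → write 4 carry 6
  6×12+6 = 78 → write e carry 4
  remaining carry: 4

0x4e4cf2e70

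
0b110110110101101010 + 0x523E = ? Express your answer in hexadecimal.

0b110110110101101010 = 0x36D6A in hexadecimal.
Add column by column in base 16, right to left:
  A+E = 8 carry 1
  6+3+1 = A
  D+2 = F
  6+5 = B
  3+0 = 3

0x3BFA8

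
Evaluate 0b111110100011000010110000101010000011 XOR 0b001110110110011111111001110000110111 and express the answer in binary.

XOR bit by bit (1 where the bits differ):
  111110100011000010110000101010000011
^ 001110110110011111111001110000110111
= 110000010101011101001001011010110100

0b110000010101011101001001011010110100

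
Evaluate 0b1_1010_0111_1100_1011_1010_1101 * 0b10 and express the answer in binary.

0b11010011111001011101011010

Multiply each base-2 digit by 2, carrying:
  1×2 = 2 → write 0 carry 1
  0×2+1 = 1 → write 1
  1×2 = 2 → write 0 carry 1
  1×2+1 = 3 → write 1 carry 1
  0×2+1 = 1 → write 1
  1×2 = 2 → write 0 carry 1
  0×2+1 = 1 → write 1
  1×2 = 2 → write 0 carry 1
  1×2+1 = 3 → write 1 carry 1
  1×2+1 = 3 → write 1 carry 1
  0×2+1 = 1 → write 1
  1×2 = 2 → write 0 carry 1
  0×2+1 = 1 → write 1
  0×2 = 0 → write 0
  1×2 = 2 → write 0 carry 1
  1×2+1 = 3 → write 1 carry 1
  1×2+1 = 3 → write 1 carry 1
  1×2+1 = 3 → write 1 carry 1
  1×2+1 = 3 → write 1 carry 1
  0×2+1 = 1 → write 1
  0×2 = 0 → write 0
  1×2 = 2 → write 0 carry 1
  0×2+1 = 1 → write 1
  1×2 = 2 → write 0 carry 1
  1×2+1 = 3 → write 1 carry 1
  remaining carry: 1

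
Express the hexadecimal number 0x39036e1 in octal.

Expand each hex digit to 4 bits: 3=0011 9=1001 0=0000 3=0011 6=0110 e=1110 1=0001.
Group the bits in threes: 011 100 100 000 011 011 011 100 001 → 344033341.

0o344033341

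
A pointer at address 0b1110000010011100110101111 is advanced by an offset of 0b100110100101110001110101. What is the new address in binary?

Add column by column in base 2, right to left:
  1+1 = 0 carry 1
  1+0+1 = 0 carry 1
  1+1+1 = 1 carry 1
  1+0+1 = 0 carry 1
  0+1+1 = 0 carry 1
  1+1+1 = 1 carry 1
  0+1+1 = 0 carry 1
  1+0+1 = 0 carry 1
  1+0+1 = 0 carry 1
  0+0+1 = 1
  0+1 = 1
  1+1 = 0 carry 1
  1+1+1 = 1 carry 1
  1+0+1 = 0 carry 1
  0+1+1 = 0 carry 1
  0+0+1 = 1
  1+0 = 1
  0+1 = 1
  0+0 = 0
  0+1 = 1
  0+1 = 1
  0+0 = 0
  1+0 = 1
  1+1 = 0 carry 1
  1+0+1 = 0 carry 1
  final carry 1

0b10010110111001011000100100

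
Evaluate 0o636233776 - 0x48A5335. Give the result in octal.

0x48A5335 = 0o442451465 in octal.
Subtract column by column in base 8:
  6-5 → 1
  7-6 → 1
  7-4 → 3
  3-1 → 2
  3-5 → 6 (borrow)
  2-4-1 → 5 (borrow)
  6-2-1 → 3
  3-4 → 7 (borrow)
  6-4-1 → 1

0o173562311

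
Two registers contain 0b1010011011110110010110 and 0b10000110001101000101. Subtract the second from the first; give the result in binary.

0b1000010101101001010001

Subtract column by column in base 2:
  0-1 → 1 (borrow)
  1-0-1 → 0
  1-1 → 0
  0-0 → 0
  1-0 → 1
  0-0 → 0
  0-1 → 1 (borrow)
  1-0-1 → 0
  1-1 → 0
  0-1 → 1 (borrow)
  1-0-1 → 0
  1-0 → 1
  1-0 → 1
  1-1 → 0
  0-1 → 1 (borrow)
  1-0-1 → 0
  1-0 → 1
  0-0 → 0
  0-0 → 0
  1-1 → 0
  0-0 → 0
  1-0 → 1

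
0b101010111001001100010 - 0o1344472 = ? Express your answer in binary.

0o1344472 = 0b1011100100100111010 in binary.
Subtract column by column in base 2:
  0-0 → 0
  1-1 → 0
  0-0 → 0
  0-1 → 1 (borrow)
  0-1-1 → 0 (borrow)
  1-1-1 → 1 (borrow)
  1-0-1 → 0
  0-0 → 0
  0-1 → 1 (borrow)
  1-0-1 → 0
  0-0 → 0
  0-1 → 1 (borrow)
  1-0-1 → 0
  1-0 → 1
  1-1 → 0
  0-1 → 1 (borrow)
  1-1-1 → 1 (borrow)
  0-0-1 → 1 (borrow)
  1-1-1 → 1 (borrow)
  0-0-1 → 1 (borrow)
  1-0-1 → 0

0b11111010100100101000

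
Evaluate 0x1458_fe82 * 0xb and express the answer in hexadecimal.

0xdfd2ef96

Multiply each base-16 digit by 11, carrying:
  2×11 = 22 → write 6 carry 1
  8×11+1 = 89 → write 9 carry 5
  e×11+5 = 159 → write f carry 9
  f×11+9 = 174 → write e carry 10
  8×11+10 = 98 → write 2 carry 6
  5×11+6 = 61 → write d carry 3
  4×11+3 = 47 → write f carry 2
  1×11+2 = 13 → write d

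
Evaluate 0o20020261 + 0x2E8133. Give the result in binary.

0o20020261 = 0b10000000010000010110001 in binary.
0x2E8133 = 0b1011101000000100110011 in binary.
Add column by column in base 2, right to left:
  1+1 = 0 carry 1
  0+1+1 = 0 carry 1
  0+0+1 = 1
  0+0 = 0
  1+1 = 0 carry 1
  1+1+1 = 1 carry 1
  0+0+1 = 1
  1+0 = 1
  0+1 = 1
  0+0 = 0
  0+0 = 0
  0+0 = 0
  0+0 = 0
  1+0 = 1
  0+0 = 0
  0+1 = 1
  0+0 = 0
  0+1 = 1
  0+1 = 1
  0+1 = 1
  0+0 = 0
  0+1 = 1
  1+0 = 1

0b11011101010000111100100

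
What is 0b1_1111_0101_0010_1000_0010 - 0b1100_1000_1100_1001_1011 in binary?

0b100101100010111100111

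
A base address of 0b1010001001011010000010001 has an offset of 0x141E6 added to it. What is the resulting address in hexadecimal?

0x145F5F7

0b1010001001011010000010001 = 0x144B411 in hexadecimal.
Add column by column in base 16, right to left:
  1+6 = 7
  1+E = F
  4+1 = 5
  B+4 = F
  4+1 = 5
  4+0 = 4
  1+0 = 1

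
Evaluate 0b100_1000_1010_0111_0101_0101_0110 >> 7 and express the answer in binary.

Right shift by 7: drop the 7 least-significant bits.

0b10010001010011101010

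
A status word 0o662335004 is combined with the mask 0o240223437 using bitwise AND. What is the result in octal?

AND each oct digit independently (no carries):
  6&2=2, 6&4=4, 2&0=0, 3&2=2, 3&2=2, 5&3=1, 0&4=0, 0&3=0, 4&7=4

0o240221004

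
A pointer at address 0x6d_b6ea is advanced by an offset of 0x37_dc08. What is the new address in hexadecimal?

0xa592f2

Add column by column in base 16, right to left:
  a+8 = 2 carry 1
  e+0+1 = f
  6+c = 2 carry 1
  b+d+1 = 9 carry 1
  d+7+1 = 5 carry 1
  6+3+1 = a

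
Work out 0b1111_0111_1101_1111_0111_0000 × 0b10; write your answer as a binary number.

Multiply each base-2 digit by 2, carrying:
  0×2 = 0 → write 0
  0×2 = 0 → write 0
  0×2 = 0 → write 0
  0×2 = 0 → write 0
  1×2 = 2 → write 0 carry 1
  1×2+1 = 3 → write 1 carry 1
  1×2+1 = 3 → write 1 carry 1
  0×2+1 = 1 → write 1
  1×2 = 2 → write 0 carry 1
  1×2+1 = 3 → write 1 carry 1
  1×2+1 = 3 → write 1 carry 1
  1×2+1 = 3 → write 1 carry 1
  1×2+1 = 3 → write 1 carry 1
  0×2+1 = 1 → write 1
  1×2 = 2 → write 0 carry 1
  1×2+1 = 3 → write 1 carry 1
  1×2+1 = 3 → write 1 carry 1
  1×2+1 = 3 → write 1 carry 1
  1×2+1 = 3 → write 1 carry 1
  0×2+1 = 1 → write 1
  1×2 = 2 → write 0 carry 1
  1×2+1 = 3 → write 1 carry 1
  1×2+1 = 3 → write 1 carry 1
  1×2+1 = 3 → write 1 carry 1
  remaining carry: 1

0b1111011111011111011100000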